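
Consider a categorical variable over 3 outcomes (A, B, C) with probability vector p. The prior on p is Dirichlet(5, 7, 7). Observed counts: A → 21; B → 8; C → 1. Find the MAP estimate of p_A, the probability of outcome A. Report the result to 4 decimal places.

MAP estimate of p_A = 0.5435

The posterior is Dirichlet(αᵢ + nᵢ) = Dirichlet(26, 15, 8).
For a Dirichlet(a₁,…,a_K) with all aᵢ > 1, the mode has j-th component (aⱼ − 1)/(Σaᵢ − K).
Here Σaᵢ = 49 and K = 3, so p_A = (26 − 1)/(49 − 3) = 25/46 ≈ 0.5435.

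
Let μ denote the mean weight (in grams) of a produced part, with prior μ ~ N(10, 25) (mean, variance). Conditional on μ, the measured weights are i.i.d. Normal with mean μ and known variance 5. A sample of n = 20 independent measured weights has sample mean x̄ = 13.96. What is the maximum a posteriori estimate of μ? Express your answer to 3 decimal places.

μ̂_MAP = 13.921

n = 20, x̄ = 13.96.
For a Normal prior and Normal likelihood with known variance, the posterior is Normal; its mode equals its mean, the precision-weighted average.
Prior precision 1/σ₀² = 1/25 = 0.04; data precision n/σ² = 20/5 = 4.
μ̂ = (0.04·10 + 4·13.96) / (0.04 + 4) = 56.24/4.04 = 1406/101 ≈ 13.921.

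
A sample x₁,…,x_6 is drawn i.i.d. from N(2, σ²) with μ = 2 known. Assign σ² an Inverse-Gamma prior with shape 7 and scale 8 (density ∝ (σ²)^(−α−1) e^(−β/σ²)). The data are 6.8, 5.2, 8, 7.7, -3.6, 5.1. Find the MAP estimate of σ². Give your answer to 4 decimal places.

Sum of squared deviations about the known mean: SS = (6.8−2)² + (5.2−2)² + (8−2)² + (7.7−2)² + (-3.6−2)² + (5.1−2)² = 142.74.
The Normal likelihood contributes (σ²)^(−n/2) exp(−SS/(2σ²)), so the posterior is Inverse-Gamma(α + n/2, β + SS/2) = Inverse-Gamma(10, 79.37).
The mode of Inverse-Gamma(a, b) is b/(a+1) = 79.37/11 ≈ 7.2155.

σ̂²_MAP = 7.2155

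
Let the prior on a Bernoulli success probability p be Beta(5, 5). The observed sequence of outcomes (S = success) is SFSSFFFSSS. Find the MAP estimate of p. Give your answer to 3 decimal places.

Prior: Beta(5, 5).
Data: 6 successes in 10 trials (from the sequence). The binomial likelihood contributes p^6(1−p)^4, so the posterior is Beta(5+6, 5+4) = Beta(11, 9).
For Beta(a, b) with a, b > 1 the mode is (a−1)/(a+b−2) = 10/18 ≈ 0.556.

p̂_MAP = 0.556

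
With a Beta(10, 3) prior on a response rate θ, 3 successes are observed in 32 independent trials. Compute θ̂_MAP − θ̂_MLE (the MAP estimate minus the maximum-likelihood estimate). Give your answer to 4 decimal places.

Posterior is Beta(13, 32); MAP = (13−1)/(45−2) = 12/43 ≈ 0.27907.
MLE ignores the prior: θ̂_MLE = k/n = 3/32 ≈ 0.09375.
Difference = 12/43 − 3/32 = 255/1376 ≈ 0.1853.

MAP − MLE = 0.1853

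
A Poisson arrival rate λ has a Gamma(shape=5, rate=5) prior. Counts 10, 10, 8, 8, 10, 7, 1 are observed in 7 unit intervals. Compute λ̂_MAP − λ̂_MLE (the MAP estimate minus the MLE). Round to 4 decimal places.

MAP − MLE = -2.8810

Σxᵢ = 54. Posterior is Gamma(59, 12); MAP = (59−1)/12 = 58/12 ≈ 4.83333.
MLE = x̄ = 54/7 ≈ 7.71429.
Difference = 58/12 − 54/7 = -121/42 ≈ -2.8810.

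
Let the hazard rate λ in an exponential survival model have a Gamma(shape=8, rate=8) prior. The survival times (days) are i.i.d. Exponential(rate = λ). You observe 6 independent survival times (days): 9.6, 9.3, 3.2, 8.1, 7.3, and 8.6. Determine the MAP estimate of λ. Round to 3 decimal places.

λ̂_MAP = 0.240

The Exponential(rate=λ) likelihood is ∝ λ^n e^(−λΣtᵢ). Here n = 6 and Σtᵢ = 9.6 + 9.3 + 3.2 + 8.1 + 7.3 + 8.6 = 46.1.
Posterior ∝ λ^7e^(−8λ) · λ^6e^(−46.1λ) = λ^13e^(−54.1λ), i.e. Gamma(14, 54.1).
Mode = (a−1)/b = 13/54.1 ≈ 0.240.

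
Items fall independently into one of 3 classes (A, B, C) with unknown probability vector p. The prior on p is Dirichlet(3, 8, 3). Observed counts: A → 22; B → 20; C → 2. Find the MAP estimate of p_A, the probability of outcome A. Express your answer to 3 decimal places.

The posterior is Dirichlet(αᵢ + nᵢ) = Dirichlet(25, 28, 5).
For a Dirichlet(a₁,…,a_K) with all aᵢ > 1, the mode has j-th component (aⱼ − 1)/(Σaᵢ − K).
Here Σaᵢ = 58 and K = 3, so p_A = (25 − 1)/(58 − 3) = 24/55 ≈ 0.436.

MAP estimate of p_A = 0.436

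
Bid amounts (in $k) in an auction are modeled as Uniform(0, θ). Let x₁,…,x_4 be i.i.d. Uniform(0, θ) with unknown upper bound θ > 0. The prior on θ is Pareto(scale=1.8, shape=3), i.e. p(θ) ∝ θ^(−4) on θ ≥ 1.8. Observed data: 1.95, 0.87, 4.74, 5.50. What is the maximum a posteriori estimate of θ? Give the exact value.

The Uniform(0, θ) likelihood is θ^(−n) for θ ≥ max(xᵢ), zero otherwise. Here max(xᵢ) = 5.50.
Posterior ∝ θ^(−4) · θ^(−4) = θ^(−8) on θ ≥ max(1.8, 5.50) = 5.50.
This density is strictly decreasing in θ, so the posterior mode lies at the lower boundary of the support.

θ̂_MAP = 5.50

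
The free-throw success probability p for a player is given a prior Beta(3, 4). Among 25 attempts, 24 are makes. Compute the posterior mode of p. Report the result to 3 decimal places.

p̂_MAP = 0.867

Prior: Beta(3, 4).
Data: 24 successes in 25 trials. The binomial likelihood contributes p^24(1−p)^1, so the posterior is Beta(3+24, 4+1) = Beta(27, 5).
For Beta(a, b) with a, b > 1 the mode is (a−1)/(a+b−2) = 26/30 ≈ 0.867.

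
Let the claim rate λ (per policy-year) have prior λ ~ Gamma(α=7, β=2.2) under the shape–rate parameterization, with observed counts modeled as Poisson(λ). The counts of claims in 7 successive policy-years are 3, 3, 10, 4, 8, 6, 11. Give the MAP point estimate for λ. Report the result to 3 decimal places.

Σxᵢ = 3+3+10+4+8+6+11 = 45, with n = 7.
Posterior ∝ λ^6e^(−2.2λ) · λ^45e^(−7λ) = λ^51e^(−9.2λ), i.e. Gamma(shape=52, rate=9.2).
The mode of a Gamma(a, b) with a ≥ 1 (shape–rate) is (a−1)/b = 51/9.2 ≈ 5.543.

λ̂_MAP = 5.543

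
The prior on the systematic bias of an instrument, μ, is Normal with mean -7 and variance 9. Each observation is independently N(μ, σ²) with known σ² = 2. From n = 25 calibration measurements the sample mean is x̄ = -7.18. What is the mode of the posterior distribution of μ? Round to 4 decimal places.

n = 25, x̄ = -7.18.
For a Normal prior and Normal likelihood with known variance, the posterior is Normal; its mode equals its mean, the precision-weighted average.
Prior precision 1/σ₀² = 1/9; data precision n/σ² = 25/2 = 12.5.
μ̂ = ((1/9)·(-7) + 12.5·(-7.18)) / (1/9 + 12.5) = (-3259/36)/(227/18) = -3259/454 ≈ -7.1784.

μ̂_MAP = -7.1784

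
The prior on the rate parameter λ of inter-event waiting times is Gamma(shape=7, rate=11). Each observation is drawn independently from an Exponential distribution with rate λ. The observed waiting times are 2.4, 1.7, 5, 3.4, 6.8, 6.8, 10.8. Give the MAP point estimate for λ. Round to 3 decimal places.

The Exponential(rate=λ) likelihood is ∝ λ^n e^(−λΣtᵢ). Here n = 7 and Σtᵢ = 2.4 + 1.7 + 5 + 3.4 + 6.8 + 6.8 + 10.8 = 36.9.
Posterior ∝ λ^6e^(−11λ) · λ^7e^(−36.9λ) = λ^13e^(−47.9λ), i.e. Gamma(14, 47.9).
Mode = (a−1)/b = 13/47.9 ≈ 0.271.

λ̂_MAP = 0.271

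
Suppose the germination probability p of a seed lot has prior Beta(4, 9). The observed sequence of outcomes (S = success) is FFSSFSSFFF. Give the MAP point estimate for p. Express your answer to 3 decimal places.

p̂_MAP = 0.333

Prior: Beta(4, 9).
Data: 4 successes in 10 trials (from the sequence). The binomial likelihood contributes p^4(1−p)^6, so the posterior is Beta(4+4, 9+6) = Beta(8, 15).
For Beta(a, b) with a, b > 1 the mode is (a−1)/(a+b−2) = 7/21 ≈ 0.333.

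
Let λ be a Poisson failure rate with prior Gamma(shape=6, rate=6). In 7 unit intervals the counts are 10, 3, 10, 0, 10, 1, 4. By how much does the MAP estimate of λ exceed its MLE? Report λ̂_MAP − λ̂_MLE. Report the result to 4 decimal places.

Σxᵢ = 38. Posterior is Gamma(44, 13); MAP = (44−1)/13 = 43/13 ≈ 3.30769.
MLE = x̄ = 38/7 ≈ 5.42857.
Difference = 43/13 − 38/7 = -193/91 ≈ -2.1209.

MAP − MLE = -2.1209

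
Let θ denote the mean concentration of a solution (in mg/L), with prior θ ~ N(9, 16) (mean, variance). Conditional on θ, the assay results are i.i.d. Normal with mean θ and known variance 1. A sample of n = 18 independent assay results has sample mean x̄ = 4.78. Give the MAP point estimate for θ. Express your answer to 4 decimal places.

n = 18, x̄ = 4.78.
For a Normal prior and Normal likelihood with known variance, the posterior is Normal; its mode equals its mean, the precision-weighted average.
Prior precision 1/σ₀² = 1/16 = 0.0625; data precision n/σ² = 18/1 = 18.
θ̂ = (0.0625·9 + 18·4.78) / (0.0625 + 18) = 86.6025/18.0625 = 34641/7225 ≈ 4.7946.

θ̂_MAP = 4.7946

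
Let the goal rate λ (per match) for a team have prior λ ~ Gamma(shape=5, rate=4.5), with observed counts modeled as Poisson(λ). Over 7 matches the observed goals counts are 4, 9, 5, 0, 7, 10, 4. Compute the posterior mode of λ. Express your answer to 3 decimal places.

Σxᵢ = 4+9+5+0+7+10+4 = 39, with n = 7.
Posterior ∝ λ^4e^(−4.5λ) · λ^39e^(−7λ) = λ^43e^(−11.5λ), i.e. Gamma(shape=44, rate=11.5).
The mode of a Gamma(a, b) with a ≥ 1 (shape–rate) is (a−1)/b = 43/11.5 ≈ 3.739.

λ̂_MAP = 3.739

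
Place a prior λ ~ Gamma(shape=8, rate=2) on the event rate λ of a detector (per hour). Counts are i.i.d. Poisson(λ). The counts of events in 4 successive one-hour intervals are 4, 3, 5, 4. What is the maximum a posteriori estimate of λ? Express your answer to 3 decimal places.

λ̂_MAP = 3.833

Σxᵢ = 4+3+5+4 = 16, with n = 4.
Posterior ∝ λ^7e^(−2λ) · λ^16e^(−4λ) = λ^23e^(−6λ), i.e. Gamma(shape=24, rate=6).
The mode of a Gamma(a, b) with a ≥ 1 (shape–rate) is (a−1)/b = 23/6 ≈ 3.833.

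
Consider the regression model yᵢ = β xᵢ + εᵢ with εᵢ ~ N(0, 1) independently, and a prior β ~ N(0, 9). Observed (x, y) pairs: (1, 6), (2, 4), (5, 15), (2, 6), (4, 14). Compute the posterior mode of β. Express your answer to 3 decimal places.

log p(β | y) = −Σ(yᵢ − βxᵢ)²/(2·1) − β²/(2·9) + const.
Setting the derivative to zero: Σxᵢ(yᵢ − βxᵢ)/1 − β/9 = 0, so β = Σxᵢyᵢ / (Σxᵢ² + σ²/τ²).
Σxᵢyᵢ = 1·6 + 2·4 + 5·15 + 2·6 + 4·14 = 157; Σxᵢ² = 50; σ²/τ² = 1/9.
β̂_MAP = 157 / (50 + 1/9) = 157/(451/9) = 1413/451 ≈ 3.133.

β̂_MAP = 3.133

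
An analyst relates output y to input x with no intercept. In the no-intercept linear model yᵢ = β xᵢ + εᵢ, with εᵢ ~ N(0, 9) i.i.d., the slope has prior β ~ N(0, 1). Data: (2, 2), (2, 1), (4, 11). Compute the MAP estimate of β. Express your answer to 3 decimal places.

β̂_MAP = 1.515

log p(β | y) = −Σ(yᵢ − βxᵢ)²/(2·9) − β²/(2·1) + const.
Setting the derivative to zero: Σxᵢ(yᵢ − βxᵢ)/9 − β/1 = 0, so β = Σxᵢyᵢ / (Σxᵢ² + σ²/τ²).
Σxᵢyᵢ = 2·2 + 2·1 + 4·11 = 50; Σxᵢ² = 24; σ²/τ² = 9.
β̂_MAP = 50 / (24 + 9) = 50/33 ≈ 1.515.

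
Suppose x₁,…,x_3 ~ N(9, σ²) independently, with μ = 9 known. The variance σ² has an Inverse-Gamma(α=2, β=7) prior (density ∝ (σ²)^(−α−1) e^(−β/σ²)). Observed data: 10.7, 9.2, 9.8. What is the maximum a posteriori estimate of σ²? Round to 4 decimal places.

σ̂²_MAP = 1.9522

Sum of squared deviations about the known mean: SS = (10.7−9)² + (9.2−9)² + (9.8−9)² = 3.57.
The Normal likelihood contributes (σ²)^(−n/2) exp(−SS/(2σ²)), so the posterior is Inverse-Gamma(α + n/2, β + SS/2) = Inverse-Gamma(3.5, 8.785).
The mode of Inverse-Gamma(a, b) is b/(a+1) = 8.785/4.5 ≈ 1.9522.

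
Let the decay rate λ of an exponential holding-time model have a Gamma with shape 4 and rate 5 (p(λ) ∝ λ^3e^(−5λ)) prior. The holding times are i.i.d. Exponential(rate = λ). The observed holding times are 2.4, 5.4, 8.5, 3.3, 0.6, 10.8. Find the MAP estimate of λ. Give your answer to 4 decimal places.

The Exponential(rate=λ) likelihood is ∝ λ^n e^(−λΣtᵢ). Here n = 6 and Σtᵢ = 2.4 + 5.4 + 8.5 + 3.3 + 0.6 + 10.8 = 31.
Posterior ∝ λ^3e^(−5λ) · λ^6e^(−31λ) = λ^9e^(−36λ), i.e. Gamma(10, 36).
Mode = (a−1)/b = 9/36 ≈ 0.2500.

λ̂_MAP = 0.2500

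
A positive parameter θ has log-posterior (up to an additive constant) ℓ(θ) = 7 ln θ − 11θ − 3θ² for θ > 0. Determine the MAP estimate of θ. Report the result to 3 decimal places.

ℓ'(θ) = 7/θ − 11 − 6θ. Setting this to zero and multiplying by θ: 6θ² + 11θ − 7 = 0.
θ = (−11 + √(11² + 4·6·7)) / (2·6) = (−11 + √289) / 12 = (−11 + 17)/12 = 1/2.
ℓ''(θ) = −7/θ² − 6 < 0, confirming a maximum.

θ̂_MAP = 0.500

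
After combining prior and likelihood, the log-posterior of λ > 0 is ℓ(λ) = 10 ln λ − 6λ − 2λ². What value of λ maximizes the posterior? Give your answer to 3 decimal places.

ℓ'(λ) = 10/λ − 6 − 4λ. Setting this to zero and multiplying by λ: 4λ² + 6λ − 10 = 0.
λ = (−6 + √(6² + 4·4·10)) / (2·4) = (−6 + √196) / 8 = (−6 + 14)/8 = 1.
ℓ''(λ) = −10/λ² − 4 < 0, confirming a maximum.

λ̂_MAP = 1.000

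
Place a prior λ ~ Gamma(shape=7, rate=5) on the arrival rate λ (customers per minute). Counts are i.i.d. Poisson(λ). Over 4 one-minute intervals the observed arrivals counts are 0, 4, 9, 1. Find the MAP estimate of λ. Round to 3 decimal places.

λ̂_MAP = 2.222

Σxᵢ = 0+4+9+1 = 14, with n = 4.
Posterior ∝ λ^6e^(−5λ) · λ^14e^(−4λ) = λ^20e^(−9λ), i.e. Gamma(shape=21, rate=9).
The mode of a Gamma(a, b) with a ≥ 1 (shape–rate) is (a−1)/b = 20/9 ≈ 2.222.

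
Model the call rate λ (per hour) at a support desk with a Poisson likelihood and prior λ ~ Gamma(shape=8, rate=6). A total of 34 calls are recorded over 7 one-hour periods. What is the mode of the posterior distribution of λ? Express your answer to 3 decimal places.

λ̂_MAP = 3.154

Σxᵢ = 34, n = 7.
Posterior ∝ λ^7e^(−6λ) · λ^34e^(−7λ) = λ^41e^(−13λ), i.e. Gamma(shape=42, rate=13).
The mode of a Gamma(a, b) with a ≥ 1 (shape–rate) is (a−1)/b = 41/13 ≈ 3.154.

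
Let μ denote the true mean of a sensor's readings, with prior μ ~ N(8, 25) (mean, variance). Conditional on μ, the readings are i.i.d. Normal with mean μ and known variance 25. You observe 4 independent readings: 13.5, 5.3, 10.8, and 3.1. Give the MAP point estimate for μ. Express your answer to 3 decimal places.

μ̂_MAP = 8.140

n = 4; x̄ = (13.5 + 5.3 + 10.8 + 3.1)/4 = 32.7/4 = 8.175.
For a Normal prior and Normal likelihood with known variance, the posterior is Normal; its mode equals its mean, the precision-weighted average.
Prior precision 1/σ₀² = 1/25 = 0.04; data precision n/σ² = 4/25 = 0.16.
μ̂ = (0.04·8 + 0.16·8.175) / (0.04 + 0.16) = 1.628/0.2 = 8.140.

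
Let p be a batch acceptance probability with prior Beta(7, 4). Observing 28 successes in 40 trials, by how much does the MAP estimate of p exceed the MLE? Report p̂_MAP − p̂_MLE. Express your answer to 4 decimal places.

Posterior is Beta(35, 16); MAP = (35−1)/(51−2) = 34/49 ≈ 0.69388.
MLE ignores the prior: p̂_MLE = k/n = 28/40 ≈ 0.70000.
Difference = 34/49 − 28/40 = -3/490 ≈ -0.0061.

MAP − MLE = -0.0061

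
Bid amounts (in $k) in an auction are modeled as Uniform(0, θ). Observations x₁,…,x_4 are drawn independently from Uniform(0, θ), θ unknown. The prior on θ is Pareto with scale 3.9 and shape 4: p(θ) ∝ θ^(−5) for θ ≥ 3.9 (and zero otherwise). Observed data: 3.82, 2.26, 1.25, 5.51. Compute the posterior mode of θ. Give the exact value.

The Uniform(0, θ) likelihood is θ^(−n) for θ ≥ max(xᵢ), zero otherwise. Here max(xᵢ) = 5.51.
Posterior ∝ θ^(−5) · θ^(−4) = θ^(−9) on θ ≥ max(3.9, 5.51) = 5.51.
This density is strictly decreasing in θ, so the posterior mode lies at the lower boundary of the support.

θ̂_MAP = 5.51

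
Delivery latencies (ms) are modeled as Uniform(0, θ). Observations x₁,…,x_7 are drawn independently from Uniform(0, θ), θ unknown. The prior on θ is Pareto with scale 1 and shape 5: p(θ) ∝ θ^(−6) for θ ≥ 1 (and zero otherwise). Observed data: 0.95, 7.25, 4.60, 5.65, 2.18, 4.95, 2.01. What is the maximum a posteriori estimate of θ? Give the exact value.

The Uniform(0, θ) likelihood is θ^(−n) for θ ≥ max(xᵢ), zero otherwise. Here max(xᵢ) = 7.25.
Posterior ∝ θ^(−6) · θ^(−7) = θ^(−13) on θ ≥ max(1, 7.25) = 7.25.
This density is strictly decreasing in θ, so the posterior mode lies at the lower boundary of the support.

θ̂_MAP = 7.25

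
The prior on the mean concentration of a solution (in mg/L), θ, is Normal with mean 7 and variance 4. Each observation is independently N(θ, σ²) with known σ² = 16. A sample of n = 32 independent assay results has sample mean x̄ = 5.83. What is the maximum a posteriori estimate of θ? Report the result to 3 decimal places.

n = 32, x̄ = 5.83.
For a Normal prior and Normal likelihood with known variance, the posterior is Normal; its mode equals its mean, the precision-weighted average.
Prior precision 1/σ₀² = 1/4 = 0.25; data precision n/σ² = 32/16 = 2.
θ̂ = (0.25·7 + 2·5.83) / (0.25 + 2) = 13.41/2.25 = 5.960.

θ̂_MAP = 5.960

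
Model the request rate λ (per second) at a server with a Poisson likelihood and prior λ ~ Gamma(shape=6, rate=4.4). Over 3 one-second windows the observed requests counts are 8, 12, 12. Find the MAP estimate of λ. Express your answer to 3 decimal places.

Σxᵢ = 8+12+12 = 32, with n = 3.
Posterior ∝ λ^5e^(−4.4λ) · λ^32e^(−3λ) = λ^37e^(−7.4λ), i.e. Gamma(shape=38, rate=7.4).
The mode of a Gamma(a, b) with a ≥ 1 (shape–rate) is (a−1)/b = 37/7.4 ≈ 5.000.

λ̂_MAP = 5.000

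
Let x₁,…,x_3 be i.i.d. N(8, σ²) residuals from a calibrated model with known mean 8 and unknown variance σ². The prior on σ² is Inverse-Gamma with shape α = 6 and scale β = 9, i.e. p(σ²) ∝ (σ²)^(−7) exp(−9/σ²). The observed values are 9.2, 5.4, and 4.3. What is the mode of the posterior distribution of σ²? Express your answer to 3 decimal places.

Sum of squared deviations about the known mean: SS = (9.2−8)² + (5.4−8)² + (4.3−8)² = 21.89.
The Normal likelihood contributes (σ²)^(−n/2) exp(−SS/(2σ²)), so the posterior is Inverse-Gamma(α + n/2, β + SS/2) = Inverse-Gamma(7.5, 19.945).
The mode of Inverse-Gamma(a, b) is b/(a+1) = 19.945/8.5 ≈ 2.346.

σ̂²_MAP = 2.346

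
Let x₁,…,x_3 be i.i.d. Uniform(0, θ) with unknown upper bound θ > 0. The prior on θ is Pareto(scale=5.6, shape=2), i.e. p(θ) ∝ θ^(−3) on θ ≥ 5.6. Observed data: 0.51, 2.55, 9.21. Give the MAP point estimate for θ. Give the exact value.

θ̂_MAP = 9.21

The Uniform(0, θ) likelihood is θ^(−n) for θ ≥ max(xᵢ), zero otherwise. Here max(xᵢ) = 9.21.
Posterior ∝ θ^(−3) · θ^(−3) = θ^(−6) on θ ≥ max(5.6, 9.21) = 9.21.
This density is strictly decreasing in θ, so the posterior mode lies at the lower boundary of the support.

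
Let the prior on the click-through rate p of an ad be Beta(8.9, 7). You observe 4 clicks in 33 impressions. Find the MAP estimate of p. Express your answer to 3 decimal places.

p̂_MAP = 0.254

Prior: Beta(8.9, 7).
Data: 4 successes in 33 trials. The binomial likelihood contributes p^4(1−p)^29, so the posterior is Beta(8.9+4, 7+29) = Beta(12.9, 36).
For Beta(a, b) with a, b > 1 the mode is (a−1)/(a+b−2) = 11.9/46.9 ≈ 0.254.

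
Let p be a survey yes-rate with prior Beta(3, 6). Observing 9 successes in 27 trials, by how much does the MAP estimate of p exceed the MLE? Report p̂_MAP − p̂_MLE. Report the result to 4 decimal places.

MAP − MLE = -0.0098

Posterior is Beta(12, 24); MAP = (12−1)/(36−2) = 11/34 ≈ 0.32353.
MLE ignores the prior: p̂_MLE = k/n = 9/27 ≈ 0.33333.
Difference = 11/34 − 9/27 = -1/102 ≈ -0.0098.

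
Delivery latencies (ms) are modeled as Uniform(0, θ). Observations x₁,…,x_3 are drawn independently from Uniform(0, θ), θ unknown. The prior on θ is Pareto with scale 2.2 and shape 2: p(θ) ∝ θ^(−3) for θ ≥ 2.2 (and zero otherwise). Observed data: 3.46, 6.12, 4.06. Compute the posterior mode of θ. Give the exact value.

The Uniform(0, θ) likelihood is θ^(−n) for θ ≥ max(xᵢ), zero otherwise. Here max(xᵢ) = 6.12.
Posterior ∝ θ^(−3) · θ^(−3) = θ^(−6) on θ ≥ max(2.2, 6.12) = 6.12.
This density is strictly decreasing in θ, so the posterior mode lies at the lower boundary of the support.

θ̂_MAP = 6.12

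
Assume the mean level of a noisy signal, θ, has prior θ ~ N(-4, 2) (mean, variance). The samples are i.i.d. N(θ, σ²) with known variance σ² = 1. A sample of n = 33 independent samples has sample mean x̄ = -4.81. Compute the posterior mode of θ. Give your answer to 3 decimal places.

n = 33, x̄ = -4.81.
For a Normal prior and Normal likelihood with known variance, the posterior is Normal; its mode equals its mean, the precision-weighted average.
Prior precision 1/σ₀² = 1/2 = 0.5; data precision n/σ² = 33/1 = 33.
θ̂ = (0.5·(-4) + 33·(-4.81)) / (0.5 + 33) = (-160.73)/33.5 = -16073/3350 ≈ -4.798.

θ̂_MAP = -4.798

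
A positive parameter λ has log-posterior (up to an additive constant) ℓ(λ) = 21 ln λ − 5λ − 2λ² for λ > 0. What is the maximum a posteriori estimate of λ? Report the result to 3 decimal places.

λ̂_MAP = 1.750

ℓ'(λ) = 21/λ − 5 − 4λ. Setting this to zero and multiplying by λ: 4λ² + 5λ − 21 = 0.
λ = (−5 + √(5² + 4·4·21)) / (2·4) = (−5 + √361) / 8 = (−5 + 19)/8 = 7/4.
ℓ''(λ) = −21/λ² − 4 < 0, confirming a maximum.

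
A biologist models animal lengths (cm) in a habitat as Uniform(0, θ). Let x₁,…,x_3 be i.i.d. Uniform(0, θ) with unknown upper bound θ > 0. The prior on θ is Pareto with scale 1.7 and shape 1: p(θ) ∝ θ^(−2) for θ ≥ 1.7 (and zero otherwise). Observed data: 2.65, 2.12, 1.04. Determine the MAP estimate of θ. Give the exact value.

The Uniform(0, θ) likelihood is θ^(−n) for θ ≥ max(xᵢ), zero otherwise. Here max(xᵢ) = 2.65.
Posterior ∝ θ^(−2) · θ^(−3) = θ^(−5) on θ ≥ max(1.7, 2.65) = 2.65.
This density is strictly decreasing in θ, so the posterior mode lies at the lower boundary of the support.

θ̂_MAP = 2.65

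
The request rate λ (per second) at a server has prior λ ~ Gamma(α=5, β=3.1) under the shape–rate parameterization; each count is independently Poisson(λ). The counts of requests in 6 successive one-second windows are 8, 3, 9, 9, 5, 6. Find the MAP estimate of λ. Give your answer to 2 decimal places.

λ̂_MAP = 4.84

Σxᵢ = 8+3+9+9+5+6 = 40, with n = 6.
Posterior ∝ λ^4e^(−3.1λ) · λ^40e^(−6λ) = λ^44e^(−9.1λ), i.e. Gamma(shape=45, rate=9.1).
The mode of a Gamma(a, b) with a ≥ 1 (shape–rate) is (a−1)/b = 44/9.1 ≈ 4.84.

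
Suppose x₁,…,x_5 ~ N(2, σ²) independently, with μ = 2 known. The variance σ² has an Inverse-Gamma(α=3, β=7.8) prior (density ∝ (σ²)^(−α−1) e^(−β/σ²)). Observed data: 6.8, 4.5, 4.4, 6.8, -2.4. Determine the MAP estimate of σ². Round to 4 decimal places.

σ̂²_MAP = 7.1577

Sum of squared deviations about the known mean: SS = (6.8−2)² + (4.5−2)² + (4.4−2)² + (6.8−2)² + (-2.4−2)² = 77.45.
The Normal likelihood contributes (σ²)^(−n/2) exp(−SS/(2σ²)), so the posterior is Inverse-Gamma(α + n/2, β + SS/2) = Inverse-Gamma(5.5, 46.525).
The mode of Inverse-Gamma(a, b) is b/(a+1) = 46.525/6.5 ≈ 7.1577.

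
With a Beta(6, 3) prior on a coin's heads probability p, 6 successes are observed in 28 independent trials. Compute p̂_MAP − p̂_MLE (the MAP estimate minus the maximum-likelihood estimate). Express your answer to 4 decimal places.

MAP − MLE = 0.1000

Posterior is Beta(12, 25); MAP = (12−1)/(37−2) = 11/35 ≈ 0.31429.
MLE ignores the prior: p̂_MLE = k/n = 6/28 ≈ 0.21429.
Difference = 11/35 − 6/28 = 1/10 ≈ 0.1000.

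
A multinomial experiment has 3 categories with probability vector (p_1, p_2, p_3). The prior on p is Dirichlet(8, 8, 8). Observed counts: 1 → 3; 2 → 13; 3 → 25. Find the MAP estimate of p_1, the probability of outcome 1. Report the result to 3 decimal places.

The posterior is Dirichlet(αᵢ + nᵢ) = Dirichlet(11, 21, 33).
For a Dirichlet(a₁,…,a_K) with all aᵢ > 1, the mode has j-th component (aⱼ − 1)/(Σaᵢ − K).
Here Σaᵢ = 65 and K = 3, so p_1 = (11 − 1)/(65 − 3) = 10/62 ≈ 0.161.

MAP estimate: 0.161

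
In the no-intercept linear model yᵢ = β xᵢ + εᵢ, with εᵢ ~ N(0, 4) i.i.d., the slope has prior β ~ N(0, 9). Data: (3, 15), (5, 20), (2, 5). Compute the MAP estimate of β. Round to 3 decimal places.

log p(β | y) = −Σ(yᵢ − βxᵢ)²/(2·4) − β²/(2·9) + const.
Setting the derivative to zero: Σxᵢ(yᵢ − βxᵢ)/4 − β/9 = 0, so β = Σxᵢyᵢ / (Σxᵢ² + σ²/τ²).
Σxᵢyᵢ = 3·15 + 5·20 + 2·5 = 155; Σxᵢ² = 38; σ²/τ² = 4/9.
β̂_MAP = 155 / (38 + 4/9) = 155/(346/9) = 1395/346 ≈ 4.032.

β̂_MAP = 4.032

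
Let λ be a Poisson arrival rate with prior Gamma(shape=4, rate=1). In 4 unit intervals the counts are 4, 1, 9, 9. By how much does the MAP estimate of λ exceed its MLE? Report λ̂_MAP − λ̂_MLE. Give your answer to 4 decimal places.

MAP − MLE = -0.5500

Σxᵢ = 23. Posterior is Gamma(27, 5); MAP = (27−1)/5 = 26/5 ≈ 5.20000.
MLE = x̄ = 23/4 ≈ 5.75000.
Difference = 26/5 − 23/4 = -11/20 ≈ -0.5500.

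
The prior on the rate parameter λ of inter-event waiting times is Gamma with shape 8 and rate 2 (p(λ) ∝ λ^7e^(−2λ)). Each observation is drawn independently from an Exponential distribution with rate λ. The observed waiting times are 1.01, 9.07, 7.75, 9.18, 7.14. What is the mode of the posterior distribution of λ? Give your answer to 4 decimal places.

λ̂_MAP = 0.3320

The Exponential(rate=λ) likelihood is ∝ λ^n e^(−λΣtᵢ). Here n = 5 and Σtᵢ = 1.01 + 9.07 + 7.75 + 9.18 + 7.14 = 34.15.
Posterior ∝ λ^7e^(−2λ) · λ^5e^(−34.15λ) = λ^12e^(−36.15λ), i.e. Gamma(13, 36.15).
Mode = (a−1)/b = 12/36.15 ≈ 0.3320.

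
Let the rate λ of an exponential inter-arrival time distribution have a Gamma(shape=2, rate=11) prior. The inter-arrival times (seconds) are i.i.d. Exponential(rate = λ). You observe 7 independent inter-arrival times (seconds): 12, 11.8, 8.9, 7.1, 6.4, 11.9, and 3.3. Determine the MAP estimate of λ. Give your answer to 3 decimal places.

The Exponential(rate=λ) likelihood is ∝ λ^n e^(−λΣtᵢ). Here n = 7 and Σtᵢ = 12 + 11.8 + 8.9 + 7.1 + 6.4 + 11.9 + 3.3 = 61.4.
Posterior ∝ λe^(−11λ) · λ^7e^(−61.4λ) = λ^8e^(−72.4λ), i.e. Gamma(9, 72.4).
Mode = (a−1)/b = 8/72.4 ≈ 0.110.

λ̂_MAP = 0.110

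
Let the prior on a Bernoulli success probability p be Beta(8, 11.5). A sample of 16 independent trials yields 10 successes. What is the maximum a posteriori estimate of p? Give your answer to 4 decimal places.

Prior: Beta(8, 11.5).
Data: 10 successes in 16 trials. The binomial likelihood contributes p^10(1−p)^6, so the posterior is Beta(8+10, 11.5+6) = Beta(18, 17.5).
For Beta(a, b) with a, b > 1 the mode is (a−1)/(a+b−2) = 17/33.5 ≈ 0.5075.

p̂_MAP = 0.5075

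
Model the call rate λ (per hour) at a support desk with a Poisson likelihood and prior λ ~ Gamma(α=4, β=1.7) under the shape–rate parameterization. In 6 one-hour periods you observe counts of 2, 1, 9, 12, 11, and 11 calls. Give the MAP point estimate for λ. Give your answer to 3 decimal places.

Σxᵢ = 2+1+9+12+11+11 = 46, with n = 6.
Posterior ∝ λ^3e^(−1.7λ) · λ^46e^(−6λ) = λ^49e^(−7.7λ), i.e. Gamma(shape=50, rate=7.7).
The mode of a Gamma(a, b) with a ≥ 1 (shape–rate) is (a−1)/b = 49/7.7 ≈ 6.364.

λ̂_MAP = 6.364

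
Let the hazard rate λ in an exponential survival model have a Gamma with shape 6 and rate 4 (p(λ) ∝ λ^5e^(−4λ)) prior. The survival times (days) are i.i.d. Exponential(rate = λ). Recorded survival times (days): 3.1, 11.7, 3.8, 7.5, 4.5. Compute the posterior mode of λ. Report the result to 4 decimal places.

λ̂_MAP = 0.2890

The Exponential(rate=λ) likelihood is ∝ λ^n e^(−λΣtᵢ). Here n = 5 and Σtᵢ = 3.1 + 11.7 + 3.8 + 7.5 + 4.5 = 30.6.
Posterior ∝ λ^5e^(−4λ) · λ^5e^(−30.6λ) = λ^10e^(−34.6λ), i.e. Gamma(11, 34.6).
Mode = (a−1)/b = 10/34.6 ≈ 0.2890.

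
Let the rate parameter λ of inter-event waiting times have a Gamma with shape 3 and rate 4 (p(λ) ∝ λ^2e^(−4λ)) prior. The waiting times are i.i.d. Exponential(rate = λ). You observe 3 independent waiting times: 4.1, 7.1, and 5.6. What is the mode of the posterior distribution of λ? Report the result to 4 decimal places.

λ̂_MAP = 0.2404

The Exponential(rate=λ) likelihood is ∝ λ^n e^(−λΣtᵢ). Here n = 3 and Σtᵢ = 4.1 + 7.1 + 5.6 = 16.8.
Posterior ∝ λ^2e^(−4λ) · λ^3e^(−16.8λ) = λ^5e^(−20.8λ), i.e. Gamma(6, 20.8).
Mode = (a−1)/b = 5/20.8 ≈ 0.2404.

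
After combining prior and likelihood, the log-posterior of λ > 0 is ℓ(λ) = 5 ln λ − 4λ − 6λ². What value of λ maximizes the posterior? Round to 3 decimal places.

ℓ'(λ) = 5/λ − 4 − 12λ. Setting this to zero and multiplying by λ: 12λ² + 4λ − 5 = 0.
λ = (−4 + √(4² + 4·12·5)) / (2·12) = (−4 + √256) / 24 = (−4 + 16)/24 = 1/2.
ℓ''(λ) = −5/λ² − 12 < 0, confirming a maximum.

λ̂_MAP = 0.500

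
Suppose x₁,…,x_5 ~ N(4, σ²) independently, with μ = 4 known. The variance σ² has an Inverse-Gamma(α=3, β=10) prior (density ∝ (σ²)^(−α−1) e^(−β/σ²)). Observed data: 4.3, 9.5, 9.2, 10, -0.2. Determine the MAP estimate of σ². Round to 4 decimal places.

σ̂²_MAP = 10.0785

Sum of squared deviations about the known mean: SS = (4.3−4)² + (9.5−4)² + (9.2−4)² + (10−4)² + (-0.2−4)² = 111.02.
The Normal likelihood contributes (σ²)^(−n/2) exp(−SS/(2σ²)), so the posterior is Inverse-Gamma(α + n/2, β + SS/2) = Inverse-Gamma(5.5, 65.51).
The mode of Inverse-Gamma(a, b) is b/(a+1) = 65.51/6.5 ≈ 10.0785.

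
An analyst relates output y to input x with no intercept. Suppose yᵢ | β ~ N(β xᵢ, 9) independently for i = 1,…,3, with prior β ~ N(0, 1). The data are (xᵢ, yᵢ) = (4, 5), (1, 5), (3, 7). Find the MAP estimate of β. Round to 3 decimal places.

β̂_MAP = 1.314

log p(β | y) = −Σ(yᵢ − βxᵢ)²/(2·9) − β²/(2·1) + const.
Setting the derivative to zero: Σxᵢ(yᵢ − βxᵢ)/9 − β/1 = 0, so β = Σxᵢyᵢ / (Σxᵢ² + σ²/τ²).
Σxᵢyᵢ = 4·5 + 1·5 + 3·7 = 46; Σxᵢ² = 26; σ²/τ² = 9.
β̂_MAP = 46 / (26 + 9) = 46/35 ≈ 1.314.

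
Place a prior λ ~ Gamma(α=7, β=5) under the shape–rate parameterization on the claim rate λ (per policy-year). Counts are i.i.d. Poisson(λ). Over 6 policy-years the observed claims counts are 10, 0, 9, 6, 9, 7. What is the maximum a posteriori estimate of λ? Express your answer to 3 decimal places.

Σxᵢ = 10+0+9+6+9+7 = 41, with n = 6.
Posterior ∝ λ^6e^(−5λ) · λ^41e^(−6λ) = λ^47e^(−11λ), i.e. Gamma(shape=48, rate=11).
The mode of a Gamma(a, b) with a ≥ 1 (shape–rate) is (a−1)/b = 47/11 ≈ 4.273.

λ̂_MAP = 4.273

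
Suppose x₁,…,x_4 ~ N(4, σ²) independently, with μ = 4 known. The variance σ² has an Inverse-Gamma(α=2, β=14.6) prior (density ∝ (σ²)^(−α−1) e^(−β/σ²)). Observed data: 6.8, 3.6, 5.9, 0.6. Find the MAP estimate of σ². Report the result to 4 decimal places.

Sum of squared deviations about the known mean: SS = (6.8−4)² + (3.6−4)² + (5.9−4)² + (0.6−4)² = 23.17.
The Normal likelihood contributes (σ²)^(−n/2) exp(−SS/(2σ²)), so the posterior is Inverse-Gamma(α + n/2, β + SS/2) = Inverse-Gamma(4, 26.185).
The mode of Inverse-Gamma(a, b) is b/(a+1) = 26.185/5 ≈ 5.2370.

σ̂²_MAP = 5.2370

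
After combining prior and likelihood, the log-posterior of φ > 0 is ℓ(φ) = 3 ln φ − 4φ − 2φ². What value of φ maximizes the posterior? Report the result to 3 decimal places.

ℓ'(φ) = 3/φ − 4 − 4φ. Setting this to zero and multiplying by φ: 4φ² + 4φ − 3 = 0.
φ = (−4 + √(4² + 4·4·3)) / (2·4) = (−4 + √64) / 8 = (−4 + 8)/8 = 1/2.
ℓ''(φ) = −3/φ² − 4 < 0, confirming a maximum.

φ̂_MAP = 0.500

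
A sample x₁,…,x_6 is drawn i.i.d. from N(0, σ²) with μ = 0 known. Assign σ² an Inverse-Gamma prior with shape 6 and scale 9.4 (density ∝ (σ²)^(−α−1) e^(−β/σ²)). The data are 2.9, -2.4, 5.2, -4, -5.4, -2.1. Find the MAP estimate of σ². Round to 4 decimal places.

Sum of squared deviations about the known mean: SS = (2.9−0)² + (-2.4−0)² + (5.2−0)² + (-4−0)² + (-5.4−0)² + (-2.1−0)² = 90.78.
The Normal likelihood contributes (σ²)^(−n/2) exp(−SS/(2σ²)), so the posterior is Inverse-Gamma(α + n/2, β + SS/2) = Inverse-Gamma(9, 54.79).
The mode of Inverse-Gamma(a, b) is b/(a+1) = 54.79/10 ≈ 5.4790.

σ̂²_MAP = 5.4790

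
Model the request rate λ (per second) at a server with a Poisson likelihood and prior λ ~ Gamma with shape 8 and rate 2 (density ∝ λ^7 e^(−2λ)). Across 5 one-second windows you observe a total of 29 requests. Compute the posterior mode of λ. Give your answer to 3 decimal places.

λ̂_MAP = 5.143

Σxᵢ = 29, n = 5.
Posterior ∝ λ^7e^(−2λ) · λ^29e^(−5λ) = λ^36e^(−7λ), i.e. Gamma(shape=37, rate=7).
The mode of a Gamma(a, b) with a ≥ 1 (shape–rate) is (a−1)/b = 36/7 ≈ 5.143.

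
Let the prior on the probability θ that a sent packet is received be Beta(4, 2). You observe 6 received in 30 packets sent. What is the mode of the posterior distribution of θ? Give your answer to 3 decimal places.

Prior: Beta(4, 2).
Data: 6 successes in 30 trials. The binomial likelihood contributes θ^6(1−θ)^24, so the posterior is Beta(4+6, 2+24) = Beta(10, 26).
For Beta(a, b) with a, b > 1 the mode is (a−1)/(a+b−2) = 9/34 ≈ 0.265.

θ̂_MAP = 0.265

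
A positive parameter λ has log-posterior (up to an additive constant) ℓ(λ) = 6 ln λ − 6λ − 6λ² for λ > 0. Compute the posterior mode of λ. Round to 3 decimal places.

ℓ'(λ) = 6/λ − 6 − 12λ. Setting this to zero and multiplying by λ: 12λ² + 6λ − 6 = 0.
λ = (−6 + √(6² + 4·12·6)) / (2·12) = (−6 + √324) / 24 = (−6 + 18)/24 = 1/2.
ℓ''(λ) = −6/λ² − 12 < 0, confirming a maximum.

λ̂_MAP = 0.500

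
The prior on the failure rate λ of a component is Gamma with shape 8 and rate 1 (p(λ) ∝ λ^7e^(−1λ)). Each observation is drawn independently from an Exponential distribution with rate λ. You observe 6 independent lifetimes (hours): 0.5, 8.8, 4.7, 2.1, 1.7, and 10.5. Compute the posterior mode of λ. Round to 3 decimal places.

λ̂_MAP = 0.444

The Exponential(rate=λ) likelihood is ∝ λ^n e^(−λΣtᵢ). Here n = 6 and Σtᵢ = 0.5 + 8.8 + 4.7 + 2.1 + 1.7 + 10.5 = 28.3.
Posterior ∝ λ^7e^(−1λ) · λ^6e^(−28.3λ) = λ^13e^(−29.3λ), i.e. Gamma(14, 29.3).
Mode = (a−1)/b = 13/29.3 ≈ 0.444.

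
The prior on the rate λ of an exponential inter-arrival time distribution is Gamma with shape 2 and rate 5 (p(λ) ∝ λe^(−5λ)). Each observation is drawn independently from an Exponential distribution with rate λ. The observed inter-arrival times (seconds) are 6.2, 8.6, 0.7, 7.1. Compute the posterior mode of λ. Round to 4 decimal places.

The Exponential(rate=λ) likelihood is ∝ λ^n e^(−λΣtᵢ). Here n = 4 and Σtᵢ = 6.2 + 8.6 + 0.7 + 7.1 = 22.6.
Posterior ∝ λe^(−5λ) · λ^4e^(−22.6λ) = λ^5e^(−27.6λ), i.e. Gamma(6, 27.6).
Mode = (a−1)/b = 5/27.6 ≈ 0.1812.

λ̂_MAP = 0.1812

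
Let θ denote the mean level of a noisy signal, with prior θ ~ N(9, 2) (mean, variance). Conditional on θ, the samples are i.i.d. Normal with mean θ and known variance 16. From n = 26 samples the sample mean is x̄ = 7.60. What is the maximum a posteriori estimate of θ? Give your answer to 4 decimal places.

θ̂_MAP = 7.9294

n = 26, x̄ = 7.60.
For a Normal prior and Normal likelihood with known variance, the posterior is Normal; its mode equals its mean, the precision-weighted average.
Prior precision 1/σ₀² = 1/2 = 0.5; data precision n/σ² = 26/16 = 1.625.
θ̂ = (0.5·9 + 1.625·7.6) / (0.5 + 1.625) = 16.85/2.125 = 674/85 ≈ 7.9294.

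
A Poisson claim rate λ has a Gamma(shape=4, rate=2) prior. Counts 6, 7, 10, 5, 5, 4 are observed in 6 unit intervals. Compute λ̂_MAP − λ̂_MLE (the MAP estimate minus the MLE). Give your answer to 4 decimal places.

MAP − MLE = -1.1667

Σxᵢ = 37. Posterior is Gamma(41, 8); MAP = (41−1)/8 = 40/8 ≈ 5.00000.
MLE = x̄ = 37/6 ≈ 6.16667.
Difference = 40/8 − 37/6 = -7/6 ≈ -1.1667.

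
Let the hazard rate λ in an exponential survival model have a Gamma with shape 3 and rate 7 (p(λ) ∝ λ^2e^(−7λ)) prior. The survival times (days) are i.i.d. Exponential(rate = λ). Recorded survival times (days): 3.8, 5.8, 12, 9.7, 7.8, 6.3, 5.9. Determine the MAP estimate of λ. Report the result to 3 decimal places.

λ̂_MAP = 0.154

The Exponential(rate=λ) likelihood is ∝ λ^n e^(−λΣtᵢ). Here n = 7 and Σtᵢ = 3.8 + 5.8 + 12 + 9.7 + 7.8 + 6.3 + 5.9 = 51.3.
Posterior ∝ λ^2e^(−7λ) · λ^7e^(−51.3λ) = λ^9e^(−58.3λ), i.e. Gamma(10, 58.3).
Mode = (a−1)/b = 9/58.3 ≈ 0.154.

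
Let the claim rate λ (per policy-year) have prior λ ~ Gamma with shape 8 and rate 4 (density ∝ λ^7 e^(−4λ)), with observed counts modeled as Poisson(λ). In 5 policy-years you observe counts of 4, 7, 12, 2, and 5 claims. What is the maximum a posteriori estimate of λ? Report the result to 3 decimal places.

λ̂_MAP = 4.111

Σxᵢ = 4+7+12+2+5 = 30, with n = 5.
Posterior ∝ λ^7e^(−4λ) · λ^30e^(−5λ) = λ^37e^(−9λ), i.e. Gamma(shape=38, rate=9).
The mode of a Gamma(a, b) with a ≥ 1 (shape–rate) is (a−1)/b = 37/9 ≈ 4.111.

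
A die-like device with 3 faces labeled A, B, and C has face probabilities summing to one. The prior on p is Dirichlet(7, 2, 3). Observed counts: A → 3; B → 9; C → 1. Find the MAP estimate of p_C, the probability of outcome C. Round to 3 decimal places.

MAP estimate of p_C = 0.136

The posterior is Dirichlet(αᵢ + nᵢ) = Dirichlet(10, 11, 4).
For a Dirichlet(a₁,…,a_K) with all aᵢ > 1, the mode has j-th component (aⱼ − 1)/(Σaᵢ − K).
Here Σaᵢ = 25 and K = 3, so p_C = (4 − 1)/(25 − 3) = 3/22 ≈ 0.136.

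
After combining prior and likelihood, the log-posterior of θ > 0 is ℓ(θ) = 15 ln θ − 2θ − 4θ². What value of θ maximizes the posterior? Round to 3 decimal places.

θ̂_MAP = 1.250

ℓ'(θ) = 15/θ − 2 − 8θ. Setting this to zero and multiplying by θ: 8θ² + 2θ − 15 = 0.
θ = (−2 + √(2² + 4·8·15)) / (2·8) = (−2 + √484) / 16 = (−2 + 22)/16 = 5/4.
ℓ''(θ) = −15/θ² − 8 < 0, confirming a maximum.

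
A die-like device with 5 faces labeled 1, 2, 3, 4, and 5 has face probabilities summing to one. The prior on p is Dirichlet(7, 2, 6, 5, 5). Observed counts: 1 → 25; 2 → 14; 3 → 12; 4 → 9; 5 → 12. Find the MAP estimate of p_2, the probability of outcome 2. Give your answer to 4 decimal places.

MAP estimate: 0.1630

The posterior is Dirichlet(αᵢ + nᵢ) = Dirichlet(32, 16, 18, 14, 17).
For a Dirichlet(a₁,…,a_K) with all aᵢ > 1, the mode has j-th component (aⱼ − 1)/(Σaᵢ − K).
Here Σaᵢ = 97 and K = 5, so p_2 = (16 − 1)/(97 − 5) = 15/92 ≈ 0.1630.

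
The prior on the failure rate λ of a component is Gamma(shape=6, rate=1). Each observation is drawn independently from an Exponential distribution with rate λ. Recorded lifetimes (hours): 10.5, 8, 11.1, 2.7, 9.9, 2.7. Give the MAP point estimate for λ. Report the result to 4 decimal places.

The Exponential(rate=λ) likelihood is ∝ λ^n e^(−λΣtᵢ). Here n = 6 and Σtᵢ = 10.5 + 8 + 11.1 + 2.7 + 9.9 + 2.7 = 44.9.
Posterior ∝ λ^5e^(−1λ) · λ^6e^(−44.9λ) = λ^11e^(−45.9λ), i.e. Gamma(12, 45.9).
Mode = (a−1)/b = 11/45.9 ≈ 0.2397.

λ̂_MAP = 0.2397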